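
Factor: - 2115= - 3^2*5^1*47^1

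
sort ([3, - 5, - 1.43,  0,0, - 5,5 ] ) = [ - 5, - 5,-1.43,0,0,3,5] 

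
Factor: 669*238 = 2^1*3^1* 7^1*17^1*223^1 = 159222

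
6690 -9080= -2390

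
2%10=2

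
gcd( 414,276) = 138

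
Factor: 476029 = 476029^1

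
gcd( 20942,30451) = 37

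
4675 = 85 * 55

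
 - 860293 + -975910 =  - 1836203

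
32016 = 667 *48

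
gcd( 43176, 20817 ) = 771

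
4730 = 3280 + 1450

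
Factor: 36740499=3^1*23^1  *  617^1*863^1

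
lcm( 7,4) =28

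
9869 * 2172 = 21435468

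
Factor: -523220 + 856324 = 333104 = 2^4*109^1 * 191^1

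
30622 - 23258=7364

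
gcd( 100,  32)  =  4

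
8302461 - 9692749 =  -1390288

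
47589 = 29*1641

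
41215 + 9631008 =9672223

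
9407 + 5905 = 15312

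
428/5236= 107/1309 = 0.08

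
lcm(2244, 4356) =74052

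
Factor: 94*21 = 2^1*3^1*7^1 * 47^1 = 1974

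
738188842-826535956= - 88347114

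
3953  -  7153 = -3200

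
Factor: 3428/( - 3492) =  - 857/873 = -3^( - 2)*97^( - 1 )*857^1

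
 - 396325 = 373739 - 770064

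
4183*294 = 1229802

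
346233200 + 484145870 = 830379070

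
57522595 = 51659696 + 5862899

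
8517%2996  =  2525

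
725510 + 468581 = 1194091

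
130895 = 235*557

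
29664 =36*824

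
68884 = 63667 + 5217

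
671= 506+165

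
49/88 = 49/88 = 0.56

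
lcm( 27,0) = 0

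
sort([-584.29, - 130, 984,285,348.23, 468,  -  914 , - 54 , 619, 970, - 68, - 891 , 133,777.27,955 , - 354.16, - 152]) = [  -  914, - 891,-584.29,  -  354.16, - 152,  -  130, - 68, - 54, 133,285,348.23 , 468, 619,777.27,955,970,984]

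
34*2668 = 90712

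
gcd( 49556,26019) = 1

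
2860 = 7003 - 4143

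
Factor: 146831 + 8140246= 8287077 = 3^1*1181^1*2339^1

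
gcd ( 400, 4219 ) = 1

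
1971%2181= 1971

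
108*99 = 10692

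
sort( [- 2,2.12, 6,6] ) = [ - 2, 2.12, 6, 6]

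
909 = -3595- - 4504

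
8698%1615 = 623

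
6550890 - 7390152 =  - 839262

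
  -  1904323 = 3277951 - 5182274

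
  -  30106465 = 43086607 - 73193072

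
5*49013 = 245065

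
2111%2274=2111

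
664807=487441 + 177366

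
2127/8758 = 2127/8758= 0.24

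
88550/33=2683+1/3= 2683.33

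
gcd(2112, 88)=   88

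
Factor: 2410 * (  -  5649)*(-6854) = 93310972860 =2^2 * 3^1*5^1*7^1*23^1*149^1*241^1*269^1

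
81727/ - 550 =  - 81727/550= - 148.59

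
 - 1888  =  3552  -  5440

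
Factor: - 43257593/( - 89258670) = 2^( - 1 )*3^( - 2)*5^( - 1)*17^ ( - 1)*53^1 * 101^1*227^( - 1 )*257^( - 1) *8081^1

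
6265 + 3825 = 10090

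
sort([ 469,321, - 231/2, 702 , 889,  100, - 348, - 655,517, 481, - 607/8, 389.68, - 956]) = [  -  956, - 655,-348,-231/2, - 607/8, 100, 321, 389.68, 469, 481,517, 702 , 889 ] 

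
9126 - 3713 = 5413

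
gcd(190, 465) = 5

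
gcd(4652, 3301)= 1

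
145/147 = 145/147=0.99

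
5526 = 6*921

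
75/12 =6 + 1/4 = 6.25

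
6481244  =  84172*77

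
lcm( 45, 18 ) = 90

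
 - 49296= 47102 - 96398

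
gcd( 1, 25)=1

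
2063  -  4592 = - 2529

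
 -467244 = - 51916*9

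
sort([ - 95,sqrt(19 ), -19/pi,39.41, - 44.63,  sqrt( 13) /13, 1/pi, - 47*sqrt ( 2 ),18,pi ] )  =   [ - 95, - 47*sqrt( 2), -44.63, - 19/pi, sqrt(13)/13,1/pi,pi,sqrt( 19),18,39.41]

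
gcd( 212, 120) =4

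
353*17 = 6001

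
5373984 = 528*10178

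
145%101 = 44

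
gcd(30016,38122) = 14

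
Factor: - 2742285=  - 3^1 * 5^1 * 7^3*13^1*41^1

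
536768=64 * 8387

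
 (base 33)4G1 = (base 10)4885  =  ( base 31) 52I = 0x1315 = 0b1001100010101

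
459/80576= 459/80576=0.01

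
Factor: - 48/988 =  - 2^2*3^1 *13^ (-1 )*19^( - 1) = - 12/247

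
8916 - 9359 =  - 443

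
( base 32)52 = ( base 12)116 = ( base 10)162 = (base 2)10100010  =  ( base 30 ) 5C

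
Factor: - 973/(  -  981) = 3^(-2)*7^1*109^(  -  1 )*139^1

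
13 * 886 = 11518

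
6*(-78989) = - 473934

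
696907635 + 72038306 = 768945941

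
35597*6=213582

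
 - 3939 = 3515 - 7454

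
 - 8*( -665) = 5320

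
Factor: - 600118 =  - 2^1*61^1*4919^1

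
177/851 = 177/851 = 0.21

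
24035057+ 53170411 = 77205468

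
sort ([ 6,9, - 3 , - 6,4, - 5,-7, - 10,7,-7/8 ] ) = [ - 10,-7, - 6,-5,-3, - 7/8,4,6,7,9]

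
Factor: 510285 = 3^1*5^1 * 34019^1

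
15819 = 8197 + 7622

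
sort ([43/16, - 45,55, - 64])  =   [ - 64, - 45, 43/16 , 55]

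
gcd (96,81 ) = 3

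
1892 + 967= 2859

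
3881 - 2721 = 1160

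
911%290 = 41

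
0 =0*37003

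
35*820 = 28700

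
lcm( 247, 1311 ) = 17043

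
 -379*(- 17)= 6443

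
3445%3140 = 305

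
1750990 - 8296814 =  - 6545824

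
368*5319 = 1957392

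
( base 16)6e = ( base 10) 110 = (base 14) 7C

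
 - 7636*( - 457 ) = 3489652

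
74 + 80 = 154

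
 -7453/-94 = 79 + 27/94  =  79.29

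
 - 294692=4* (  -  73673 ) 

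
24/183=8/61 = 0.13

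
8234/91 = 90+44/91 = 90.48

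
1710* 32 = 54720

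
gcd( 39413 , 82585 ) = 1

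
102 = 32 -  - 70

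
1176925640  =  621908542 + 555017098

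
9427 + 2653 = 12080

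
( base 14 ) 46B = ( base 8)1557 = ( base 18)2cf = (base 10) 879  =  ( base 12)613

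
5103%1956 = 1191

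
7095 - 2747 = 4348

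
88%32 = 24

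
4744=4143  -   - 601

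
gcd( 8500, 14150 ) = 50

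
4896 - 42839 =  - 37943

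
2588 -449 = 2139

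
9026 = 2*4513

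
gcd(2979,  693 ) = 9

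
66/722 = 33/361 = 0.09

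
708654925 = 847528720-138873795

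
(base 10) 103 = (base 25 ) 43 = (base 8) 147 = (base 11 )94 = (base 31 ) 3A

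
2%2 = 0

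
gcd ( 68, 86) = 2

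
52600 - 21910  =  30690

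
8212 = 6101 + 2111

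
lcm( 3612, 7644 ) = 328692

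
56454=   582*97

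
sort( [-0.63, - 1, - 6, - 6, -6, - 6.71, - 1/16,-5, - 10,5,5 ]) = [ - 10, - 6.71, - 6, - 6, - 6 ,-5, - 1, - 0.63, - 1/16, 5  ,  5]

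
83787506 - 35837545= 47949961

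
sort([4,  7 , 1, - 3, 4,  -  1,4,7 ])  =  [ - 3,-1, 1,4, 4,4, 7, 7] 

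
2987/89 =2987/89  =  33.56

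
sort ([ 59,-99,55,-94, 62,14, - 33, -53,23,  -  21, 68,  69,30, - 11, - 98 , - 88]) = [- 99 ,-98, - 94,  -  88, - 53, - 33, - 21,- 11,14,23,30,55,59,62, 68, 69 ]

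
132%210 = 132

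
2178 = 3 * 726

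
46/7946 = 23/3973 = 0.01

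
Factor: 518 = 2^1*7^1*37^1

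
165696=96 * 1726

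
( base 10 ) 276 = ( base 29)9F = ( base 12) 1b0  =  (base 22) CC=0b100010100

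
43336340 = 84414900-41078560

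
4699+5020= 9719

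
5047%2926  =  2121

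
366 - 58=308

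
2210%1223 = 987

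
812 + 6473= 7285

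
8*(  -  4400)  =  - 35200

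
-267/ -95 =267/95  =  2.81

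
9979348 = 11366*878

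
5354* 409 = 2189786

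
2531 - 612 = 1919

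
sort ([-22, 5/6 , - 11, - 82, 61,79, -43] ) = [ - 82,  -  43, - 22, - 11, 5/6, 61,79]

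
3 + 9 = 12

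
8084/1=8084 = 8084.00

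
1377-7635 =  - 6258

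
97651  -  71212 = 26439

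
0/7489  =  0 = 0.00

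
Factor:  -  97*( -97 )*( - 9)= -3^2*97^2 = - 84681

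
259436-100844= 158592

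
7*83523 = 584661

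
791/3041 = 791/3041 = 0.26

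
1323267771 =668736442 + 654531329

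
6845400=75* 91272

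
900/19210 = 90/1921= 0.05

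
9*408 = 3672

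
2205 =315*7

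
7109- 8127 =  - 1018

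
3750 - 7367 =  - 3617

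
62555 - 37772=24783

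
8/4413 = 8/4413  =  0.00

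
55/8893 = 55/8893 = 0.01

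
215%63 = 26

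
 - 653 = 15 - 668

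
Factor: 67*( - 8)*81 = -43416 = - 2^3*3^4*67^1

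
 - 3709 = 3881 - 7590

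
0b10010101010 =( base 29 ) 1c5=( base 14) 614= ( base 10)1194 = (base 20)2je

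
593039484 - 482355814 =110683670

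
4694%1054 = 478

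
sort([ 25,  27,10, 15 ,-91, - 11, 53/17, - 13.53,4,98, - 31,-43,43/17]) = [ - 91,-43, - 31,  -  13.53, - 11, 43/17 , 53/17,4, 10,15 , 25,27 , 98] 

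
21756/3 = 7252 = 7252.00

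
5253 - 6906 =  - 1653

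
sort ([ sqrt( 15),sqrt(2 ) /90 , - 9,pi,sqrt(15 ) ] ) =[-9, sqrt( 2 ) /90, pi,sqrt(15), sqrt(15)] 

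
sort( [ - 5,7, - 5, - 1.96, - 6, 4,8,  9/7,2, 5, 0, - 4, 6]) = [  -  6 , - 5 , - 5,-4,-1.96, 0,9/7,  2,4,5,6,7, 8]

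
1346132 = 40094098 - 38747966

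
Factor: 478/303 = 2^1*3^ ( - 1)*101^( - 1 )*239^1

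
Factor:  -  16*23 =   -  2^4*23^1 = - 368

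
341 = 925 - 584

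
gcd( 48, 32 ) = 16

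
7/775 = 7/775 = 0.01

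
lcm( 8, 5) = 40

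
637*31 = 19747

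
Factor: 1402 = 2^1*701^1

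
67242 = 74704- 7462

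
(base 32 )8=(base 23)8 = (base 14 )8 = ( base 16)8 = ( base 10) 8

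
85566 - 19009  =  66557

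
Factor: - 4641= - 3^1*7^1*13^1*17^1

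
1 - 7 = - 6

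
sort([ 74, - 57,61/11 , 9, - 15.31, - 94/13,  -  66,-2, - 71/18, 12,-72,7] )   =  [ - 72,- 66  , - 57,-15.31, - 94/13,  -  71/18,-2, 61/11,7  ,  9, 12,74 ] 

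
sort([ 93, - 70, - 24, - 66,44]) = [ - 70 , - 66,  -  24, 44 , 93]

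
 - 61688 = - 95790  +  34102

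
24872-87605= -62733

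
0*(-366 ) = 0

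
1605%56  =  37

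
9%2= 1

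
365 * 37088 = 13537120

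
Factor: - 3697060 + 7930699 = 4233639 = 3^1*31^1*45523^1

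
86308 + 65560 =151868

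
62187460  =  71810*866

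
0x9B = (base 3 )12202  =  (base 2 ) 10011011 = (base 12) 10b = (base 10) 155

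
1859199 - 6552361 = -4693162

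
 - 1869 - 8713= - 10582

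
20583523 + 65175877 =85759400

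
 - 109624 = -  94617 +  - 15007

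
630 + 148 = 778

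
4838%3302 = 1536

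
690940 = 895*772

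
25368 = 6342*4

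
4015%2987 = 1028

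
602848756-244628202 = 358220554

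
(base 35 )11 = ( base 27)19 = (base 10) 36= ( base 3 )1100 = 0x24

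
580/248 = 2 + 21/62 = 2.34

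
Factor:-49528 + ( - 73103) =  - 122631 = - 3^1*41^1*997^1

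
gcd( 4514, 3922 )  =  74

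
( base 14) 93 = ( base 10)129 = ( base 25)54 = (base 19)6f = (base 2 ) 10000001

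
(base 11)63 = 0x45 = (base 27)2F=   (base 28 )2D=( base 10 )69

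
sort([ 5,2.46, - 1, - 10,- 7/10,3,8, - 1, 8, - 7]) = [ - 10, - 7, - 1, - 1, - 7/10, 2.46, 3,5, 8, 8]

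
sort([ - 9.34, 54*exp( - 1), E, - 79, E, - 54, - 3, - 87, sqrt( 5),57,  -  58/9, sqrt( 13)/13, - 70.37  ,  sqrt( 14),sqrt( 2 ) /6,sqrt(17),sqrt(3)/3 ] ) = [-87, -79, - 70.37,- 54,  -  9.34, - 58/9, - 3,sqrt( 2)/6,sqrt( 13)/13,  sqrt( 3)/3,sqrt( 5),E,E, sqrt( 14 ),sqrt(17),54*exp( - 1) , 57]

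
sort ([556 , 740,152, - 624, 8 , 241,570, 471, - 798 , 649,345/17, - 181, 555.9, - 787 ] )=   [- 798,-787, - 624, - 181,  8  ,  345/17, 152, 241,471 , 555.9, 556,570, 649, 740] 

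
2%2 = 0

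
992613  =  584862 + 407751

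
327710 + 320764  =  648474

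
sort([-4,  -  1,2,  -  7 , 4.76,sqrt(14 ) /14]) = [ - 7,-4,-1,  sqrt ( 14)/14,2 , 4.76 ]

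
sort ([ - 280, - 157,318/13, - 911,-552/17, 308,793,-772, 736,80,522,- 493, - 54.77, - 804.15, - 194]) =[ - 911 , - 804.15,  -  772,- 493 , -280,- 194,-157, - 54.77,-552/17,318/13,80 , 308 , 522, 736,793 ]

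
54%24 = 6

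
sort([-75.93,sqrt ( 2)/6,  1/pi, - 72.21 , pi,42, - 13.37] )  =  [ - 75.93,-72.21, - 13.37,sqrt ( 2 ) /6,1/pi,pi, 42]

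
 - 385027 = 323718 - 708745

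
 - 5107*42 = - 214494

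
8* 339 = 2712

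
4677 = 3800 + 877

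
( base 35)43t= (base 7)20451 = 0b1001110101010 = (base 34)4C2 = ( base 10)5034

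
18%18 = 0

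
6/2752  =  3/1376= 0.00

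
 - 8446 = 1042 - 9488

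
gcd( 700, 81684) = 4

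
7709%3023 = 1663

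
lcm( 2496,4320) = 112320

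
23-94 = -71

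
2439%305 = 304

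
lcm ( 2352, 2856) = 39984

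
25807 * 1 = 25807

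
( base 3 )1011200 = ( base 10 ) 855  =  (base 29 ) 10e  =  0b1101010111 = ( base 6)3543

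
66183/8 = 8272 + 7/8=8272.88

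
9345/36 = 259 + 7/12 = 259.58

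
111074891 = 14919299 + 96155592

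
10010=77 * 130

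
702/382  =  351/191 = 1.84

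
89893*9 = 809037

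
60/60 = 1 = 1.00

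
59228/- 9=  - 59228/9 = -6580.89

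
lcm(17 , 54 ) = 918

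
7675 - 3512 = 4163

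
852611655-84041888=768569767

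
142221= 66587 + 75634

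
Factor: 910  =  2^1 * 5^1*7^1*13^1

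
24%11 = 2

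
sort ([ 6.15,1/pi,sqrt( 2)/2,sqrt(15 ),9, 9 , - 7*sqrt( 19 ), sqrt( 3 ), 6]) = [ - 7*sqrt( 19),1/pi , sqrt( 2 ) /2,sqrt( 3 ),sqrt(15), 6,6.15,  9, 9 ]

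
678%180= 138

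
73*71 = 5183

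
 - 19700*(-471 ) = 9278700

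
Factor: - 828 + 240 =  - 588  =  - 2^2* 3^1 * 7^2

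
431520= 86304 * 5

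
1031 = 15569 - 14538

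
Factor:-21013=- 21013^1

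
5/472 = 5/472 = 0.01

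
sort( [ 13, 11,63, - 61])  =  [-61,11,13, 63]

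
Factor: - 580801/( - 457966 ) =2^(  -  1)*13^1*43^1*1039^1 * 228983^(  -  1)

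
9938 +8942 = 18880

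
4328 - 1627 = 2701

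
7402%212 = 194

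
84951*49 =4162599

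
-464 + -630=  - 1094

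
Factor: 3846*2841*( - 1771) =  - 19350806706  =  - 2^1* 3^2 * 7^1*11^1*23^1*641^1*947^1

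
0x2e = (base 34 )1c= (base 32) 1E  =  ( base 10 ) 46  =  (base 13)37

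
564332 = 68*8299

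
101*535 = 54035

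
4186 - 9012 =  - 4826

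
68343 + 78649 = 146992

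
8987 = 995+7992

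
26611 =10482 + 16129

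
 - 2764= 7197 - 9961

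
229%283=229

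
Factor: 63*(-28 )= - 1764 = -2^2 * 3^2*7^2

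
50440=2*25220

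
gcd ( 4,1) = 1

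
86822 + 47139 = 133961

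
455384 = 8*56923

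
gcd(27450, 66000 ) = 150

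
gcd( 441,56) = 7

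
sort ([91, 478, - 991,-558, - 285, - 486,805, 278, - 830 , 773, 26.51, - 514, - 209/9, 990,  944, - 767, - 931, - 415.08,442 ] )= [ - 991, - 931, - 830, - 767 , - 558, - 514, - 486, - 415.08, - 285, - 209/9,26.51,91,278 , 442,478, 773,805,944,990 ]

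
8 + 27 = 35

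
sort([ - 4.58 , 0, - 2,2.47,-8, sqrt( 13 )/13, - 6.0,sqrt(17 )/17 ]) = [ - 8, -6.0 , - 4.58 ,-2, 0,sqrt(17 ) /17, sqrt( 13)/13,2.47]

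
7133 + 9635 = 16768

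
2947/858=2947/858 = 3.43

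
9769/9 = 1085+4/9 = 1085.44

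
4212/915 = 1404/305 = 4.60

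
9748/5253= 9748/5253  =  1.86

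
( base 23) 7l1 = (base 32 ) 42r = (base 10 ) 4187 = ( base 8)10133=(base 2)1000001011011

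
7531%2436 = 223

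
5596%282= 238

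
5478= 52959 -47481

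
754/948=377/474 = 0.80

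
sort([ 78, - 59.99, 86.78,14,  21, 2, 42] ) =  [  -  59.99, 2,14, 21, 42, 78, 86.78] 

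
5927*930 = 5512110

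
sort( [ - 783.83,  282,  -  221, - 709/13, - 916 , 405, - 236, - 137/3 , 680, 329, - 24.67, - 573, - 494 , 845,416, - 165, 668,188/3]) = [ - 916, - 783.83, - 573, - 494, - 236, - 221,-165,  -  709/13, - 137/3 , - 24.67, 188/3, 282,329, 405 , 416,668, 680, 845] 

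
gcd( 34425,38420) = 85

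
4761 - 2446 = 2315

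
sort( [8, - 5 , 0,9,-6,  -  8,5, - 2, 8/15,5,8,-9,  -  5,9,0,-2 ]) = [-9,  -  8,-6, - 5, -5, - 2, - 2,0,0,8/15,5, 5, 8,8,9,9] 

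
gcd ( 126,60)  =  6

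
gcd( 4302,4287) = 3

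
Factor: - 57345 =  - 3^1*5^1*3823^1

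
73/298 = 73/298= 0.24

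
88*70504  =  6204352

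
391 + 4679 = 5070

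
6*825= 4950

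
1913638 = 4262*449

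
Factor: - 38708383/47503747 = - 7^2*789967^1*47503747^( - 1) 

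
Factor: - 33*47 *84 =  - 2^2*3^2*7^1 * 11^1*47^1 = - 130284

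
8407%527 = 502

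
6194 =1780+4414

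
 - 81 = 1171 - 1252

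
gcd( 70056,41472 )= 72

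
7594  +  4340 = 11934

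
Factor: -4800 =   -  2^6*3^1*5^2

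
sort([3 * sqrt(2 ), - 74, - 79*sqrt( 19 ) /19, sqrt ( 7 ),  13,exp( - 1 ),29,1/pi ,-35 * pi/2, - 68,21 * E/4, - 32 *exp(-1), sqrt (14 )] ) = [ - 74, - 68 , - 35*pi/2,-79*sqrt( 19 ) /19, - 32*exp(-1), 1/pi,exp( - 1),sqrt(7),sqrt(14),3*sqrt( 2),13,21*E/4,29] 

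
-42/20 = -21/10 = - 2.10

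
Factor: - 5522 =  - 2^1 *11^1*251^1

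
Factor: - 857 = - 857^1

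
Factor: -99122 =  - 2^1*29^1 * 1709^1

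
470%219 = 32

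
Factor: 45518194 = 2^1*22759097^1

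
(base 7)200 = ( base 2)1100010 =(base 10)98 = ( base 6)242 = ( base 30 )38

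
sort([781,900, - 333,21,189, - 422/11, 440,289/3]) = [ - 333, - 422/11,21,289/3 , 189,440,781,900]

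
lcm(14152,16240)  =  990640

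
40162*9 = 361458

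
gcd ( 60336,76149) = 9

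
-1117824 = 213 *(-5248) 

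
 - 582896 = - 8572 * 68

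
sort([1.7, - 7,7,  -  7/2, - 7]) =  [ - 7, - 7, - 7/2, 1.7, 7]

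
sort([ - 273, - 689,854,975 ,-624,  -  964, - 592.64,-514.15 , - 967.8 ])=[ - 967.8,-964, - 689, - 624, - 592.64, - 514.15, - 273 , 854,975 ] 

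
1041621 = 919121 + 122500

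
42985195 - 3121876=39863319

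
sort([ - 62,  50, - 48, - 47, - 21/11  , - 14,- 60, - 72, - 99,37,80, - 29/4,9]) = [ - 99, - 72,-62, - 60, - 48, - 47 , -14, - 29/4, - 21/11,9, 37, 50,80]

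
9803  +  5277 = 15080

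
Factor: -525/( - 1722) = 25/82  =  2^( - 1 )*5^2*41^( - 1 ) 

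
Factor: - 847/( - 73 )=7^1*11^2*73^(  -  1 )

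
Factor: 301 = 7^1*43^1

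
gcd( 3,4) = 1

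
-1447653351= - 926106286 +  - 521547065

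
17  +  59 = 76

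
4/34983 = 4/34983 = 0.00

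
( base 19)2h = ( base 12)47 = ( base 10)55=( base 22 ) 2b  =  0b110111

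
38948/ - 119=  - 328 + 12/17 = - 327.29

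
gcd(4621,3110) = 1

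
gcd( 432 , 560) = 16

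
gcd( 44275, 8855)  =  8855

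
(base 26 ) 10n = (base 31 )MH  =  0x2bb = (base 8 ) 1273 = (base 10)699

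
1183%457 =269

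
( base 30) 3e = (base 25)44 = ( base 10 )104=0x68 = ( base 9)125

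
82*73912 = 6060784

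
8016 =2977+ 5039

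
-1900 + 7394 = 5494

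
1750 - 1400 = 350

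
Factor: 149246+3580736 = 3729982 = 2^1 * 31^1*60161^1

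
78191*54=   4222314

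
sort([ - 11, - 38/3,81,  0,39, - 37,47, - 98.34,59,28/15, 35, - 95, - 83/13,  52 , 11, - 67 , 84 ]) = [ - 98.34, - 95, - 67 , -37, - 38/3, - 11, - 83/13,0,28/15,  11, 35, 39,47,52, 59, 81,  84]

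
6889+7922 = 14811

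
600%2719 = 600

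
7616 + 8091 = 15707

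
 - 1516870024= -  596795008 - 920075016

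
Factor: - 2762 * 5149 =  - 2^1*19^1 * 271^1*1381^1 = - 14221538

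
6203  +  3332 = 9535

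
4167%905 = 547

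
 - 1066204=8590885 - 9657089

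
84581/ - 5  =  -84581/5 = -16916.20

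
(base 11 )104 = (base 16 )7D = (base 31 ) 41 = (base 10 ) 125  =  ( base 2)1111101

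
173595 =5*34719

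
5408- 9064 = -3656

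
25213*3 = 75639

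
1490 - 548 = 942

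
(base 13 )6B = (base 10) 89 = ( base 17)54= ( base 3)10022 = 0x59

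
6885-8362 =- 1477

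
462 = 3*154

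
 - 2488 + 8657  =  6169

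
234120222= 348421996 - 114301774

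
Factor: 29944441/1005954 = 2^(-1)*3^( -1 )*127^1*389^( - 1) * 431^(  -  1) * 235783^1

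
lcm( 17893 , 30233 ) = 876757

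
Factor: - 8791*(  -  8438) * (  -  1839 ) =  - 2^1 * 3^1*59^1*  149^1 * 613^1 * 4219^1 = - 136414184262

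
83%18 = 11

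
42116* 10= 421160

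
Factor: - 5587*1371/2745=-3^( - 1)*5^( - 1 )* 37^1*61^( - 1 )*151^1*457^1 = - 2553259/915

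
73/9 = 8+1/9=8.11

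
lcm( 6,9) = 18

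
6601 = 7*943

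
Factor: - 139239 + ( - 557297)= - 2^3*83^1 * 1049^1 =- 696536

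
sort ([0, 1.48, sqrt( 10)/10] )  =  [0,sqrt( 10)/10,1.48 ]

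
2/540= 1/270 = 0.00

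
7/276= 7/276 = 0.03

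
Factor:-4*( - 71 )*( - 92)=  - 2^4 * 23^1*71^1 = -26128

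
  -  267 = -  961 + 694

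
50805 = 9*5645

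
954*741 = 706914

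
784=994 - 210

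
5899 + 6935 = 12834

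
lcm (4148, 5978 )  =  203252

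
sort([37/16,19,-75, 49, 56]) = [-75, 37/16,19, 49,56] 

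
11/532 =11/532 = 0.02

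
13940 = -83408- - 97348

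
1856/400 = 4 + 16/25 =4.64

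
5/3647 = 5/3647 = 0.00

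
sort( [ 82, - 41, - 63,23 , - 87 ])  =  [  -  87, - 63,- 41,23  ,  82 ] 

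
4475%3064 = 1411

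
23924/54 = 11962/27 = 443.04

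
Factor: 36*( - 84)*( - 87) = 263088=2^4*3^4*7^1*29^1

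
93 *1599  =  148707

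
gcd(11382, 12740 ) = 14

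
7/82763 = 7/82763 = 0.00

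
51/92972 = 51/92972 = 0.00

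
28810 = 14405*2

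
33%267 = 33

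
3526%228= 106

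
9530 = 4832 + 4698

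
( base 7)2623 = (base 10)997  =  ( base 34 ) tb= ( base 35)sh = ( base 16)3E5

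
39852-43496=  - 3644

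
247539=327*757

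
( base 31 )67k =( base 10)6003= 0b1011101110011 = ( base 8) 13563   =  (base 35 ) 4vi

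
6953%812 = 457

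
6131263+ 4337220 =10468483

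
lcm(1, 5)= 5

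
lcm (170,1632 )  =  8160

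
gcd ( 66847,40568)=11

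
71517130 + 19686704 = 91203834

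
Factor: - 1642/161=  - 2^1 *7^ ( - 1 )*23^( - 1) * 821^1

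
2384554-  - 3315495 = 5700049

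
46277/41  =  1128 + 29/41 = 1128.71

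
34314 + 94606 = 128920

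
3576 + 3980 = 7556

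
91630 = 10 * 9163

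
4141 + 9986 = 14127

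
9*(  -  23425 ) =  - 210825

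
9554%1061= 5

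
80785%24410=7555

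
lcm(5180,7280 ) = 269360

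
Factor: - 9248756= - 2^2*11^2*97^1 * 197^1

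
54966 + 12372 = 67338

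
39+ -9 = 30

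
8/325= 8/325 = 0.02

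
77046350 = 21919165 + 55127185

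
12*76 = 912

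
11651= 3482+8169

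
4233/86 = 49 + 19/86 = 49.22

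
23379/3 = 7793 = 7793.00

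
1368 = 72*19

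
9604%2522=2038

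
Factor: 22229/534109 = 19^( - 1)*22229^1 * 28111^( - 1)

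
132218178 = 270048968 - 137830790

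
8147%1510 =597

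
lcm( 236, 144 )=8496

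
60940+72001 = 132941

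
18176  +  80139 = 98315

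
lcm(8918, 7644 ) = 53508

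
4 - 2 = 2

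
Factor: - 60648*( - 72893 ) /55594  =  874716/11 = 2^2*3^1*11^( - 1)*72893^1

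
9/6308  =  9/6308 = 0.00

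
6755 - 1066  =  5689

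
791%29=8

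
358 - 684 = -326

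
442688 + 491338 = 934026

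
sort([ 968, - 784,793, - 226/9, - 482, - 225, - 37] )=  [ - 784, - 482, - 225, - 37 , - 226/9, 793, 968 ] 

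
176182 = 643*274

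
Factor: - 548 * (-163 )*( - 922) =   -  82356728=- 2^3*137^1*163^1*  461^1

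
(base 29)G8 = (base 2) 111011000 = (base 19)15G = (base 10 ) 472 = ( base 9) 574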